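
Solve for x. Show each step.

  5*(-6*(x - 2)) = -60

Step 1. [5*(-6*(x - 2)) = -60] LHS = 5·(…); ÷5 both sides. So div: -6*(x - 2) = -12.
Step 2. [-6*(x - 2) = -12] leading coefficient -6: divide by -6, so div: x - 2 = 2.
Step 3. [x - 2 = 2] -2 is outermost — add 2 both sides ⇒ sub: x = 4.

Answer: x ∈ {4}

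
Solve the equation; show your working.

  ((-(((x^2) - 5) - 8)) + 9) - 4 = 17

Step 1. [((-(((x^2) - 5) - 8)) + 9) - 4 = 17] the outer -4 inverts by adding 4, so sub: (-(((x^2) - 5) - 8)) + 9 = 21.
Step 2. [(-(((x^2) - 5) - 8)) + 9 = 21] subtract 9: x sits inside (… + 9), so sub: -(((x^2) - 5) - 8) = 12.
Step 3. [-(((x^2) - 5) - 8) = 12] leading − — multiply by −1 ⇒ neg: ((x^2) - 5) - 8 = -12.
Step 4. [((x^2) - 5) - 8 = -12] peel the -8: add 8 from each side. So sub: (x^2) - 5 = -4.
Step 5. [(x^2) - 5 = -4] peel the -5: add 5 from each side ⇒ sub: x^2 = 1.
Step 6. [x^2 = 1] √ both sides: 1 ≥ 0 gives two branches, so sqrt: x = 1 or -1.

Answer: x ∈ {-1, 1}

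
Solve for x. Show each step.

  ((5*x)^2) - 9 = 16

Step 1. [((5*x)^2) - 9 = 16] add 9: x sits inside (… - 9). So sub: (5*x)^2 = 25.
Step 2. [(5*x)^2 = 25] √ both sides: 25 ≥ 0 gives two branches, so sqrt: 5*x = 5 or -5.
Step 3. [5*x = 5 or -5] divide by the outer 5 ⇒ div: x = 1 or -1.

Answer: x ∈ {-1, 1}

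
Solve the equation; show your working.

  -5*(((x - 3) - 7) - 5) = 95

Step 1. [-5*(((x - 3) - 7) - 5) = 95] divide by the outer -5 ⇒ div: ((x - 3) - 7) - 5 = -19.
Step 2. [((x - 3) - 7) - 5 = -19] -5 is outermost — add 5 both sides. So sub: (x - 3) - 7 = -14.
Step 3. [(x - 3) - 7 = -14] 7 comes off first (add 7). So sub: x - 3 = -7.
Step 4. [x - 3 = -7] add 3: x sits inside (… - 3) ⇒ sub: x = -4.

Answer: x ∈ {-4}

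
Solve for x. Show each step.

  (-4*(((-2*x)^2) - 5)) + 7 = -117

Step 1. [(-4*(((-2*x)^2) - 5)) + 7 = -117] +7 is outermost — subtract 7 both sides, so sub: -4*(((-2*x)^2) - 5) = -124.
Step 2. [-4*(((-2*x)^2) - 5) = -124] leading coefficient -4: divide by -4, so div: ((-2*x)^2) - 5 = 31.
Step 3. [((-2*x)^2) - 5 = 31] -5 is outermost — add 5 both sides, so sub: (-2*x)^2 = 36.
Step 4. [(-2*x)^2 = 36] √ both sides: 36 ≥ 0 gives two branches, so sqrt: -2*x = 6 or -6.
Step 5. [-2*x = 6 or -6] leading coefficient -2: divide by -2. So div: x = -3 or 3.

Answer: x ∈ {-3, 3}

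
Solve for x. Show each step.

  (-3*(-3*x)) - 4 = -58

Step 1. [(-3*(-3*x)) - 4 = -58] -4 is outermost — add 4 both sides. So sub: -3*(-3*x) = -54.
Step 2. [-3*(-3*x) = -54] -3·(inner) — divide through by -3 ⇒ div: -3*x = 18.
Step 3. [-3*x = 18] -3·(inner) — divide through by -3 ⇒ div: x = -6.

Answer: x ∈ {-6}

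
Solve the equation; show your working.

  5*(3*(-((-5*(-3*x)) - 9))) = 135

Step 1. [5*(3*(-((-5*(-3*x)) - 9))) = 135] 5 out front; divide by 5. So div: 3*(-((-5*(-3*x)) - 9)) = 27.
Step 2. [3*(-((-5*(-3*x)) - 9)) = 27] 3·(inner) — divide through by 3, so div: -((-5*(-3*x)) - 9) = 9.
Step 3. [-((-5*(-3*x)) - 9) = 9] leading − — multiply by −1. So neg: (-5*(-3*x)) - 9 = -9.
Step 4. [(-5*(-3*x)) - 9 = -9] add 9: x sits inside (… - 9) ⇒ sub: -5*(-3*x) = 0.
Step 5. [-5*(-3*x) = 0] divide by the outer -5, so div: -3*x = 0.
Step 6. [-3*x = 0] divide by the outer -3 ⇒ div: x = 0.

Answer: x ∈ {0}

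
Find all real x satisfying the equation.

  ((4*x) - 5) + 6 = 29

Step 1. [((4*x) - 5) + 6 = 29] 6 comes off first (subtract 6) ⇒ sub: (4*x) - 5 = 23.
Step 2. [(4*x) - 5 = 23] -5 is outermost — add 5 both sides. So sub: 4*x = 28.
Step 3. [4*x = 28] 4·(inner) — divide through by 4 ⇒ div: x = 7.

Answer: x ∈ {7}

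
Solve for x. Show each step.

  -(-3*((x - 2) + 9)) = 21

Step 1. [-(-3*((x - 2) + 9)) = 21] LHS negated; negate both sides ⇒ neg: -3*((x - 2) + 9) = -21.
Step 2. [-3*((x - 2) + 9) = -21] divide by the outer -3, so div: (x - 2) + 9 = 7.
Step 3. [(x - 2) + 9 = 7] +9 is outermost — subtract 9 both sides. So sub: x - 2 = -2.
Step 4. [x - 2 = -2] peel the -2: add 2 from each side, so sub: x = 0.

Answer: x ∈ {0}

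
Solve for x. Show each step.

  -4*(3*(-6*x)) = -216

Step 1. [-4*(3*(-6*x)) = -216] -4 out front; divide by -4. So div: 3*(-6*x) = 54.
Step 2. [3*(-6*x) = 54] LHS = 3·(…); ÷3 both sides ⇒ div: -6*x = 18.
Step 3. [-6*x = 18] leading coefficient -6: divide by -6, so div: x = -3.

Answer: x ∈ {-3}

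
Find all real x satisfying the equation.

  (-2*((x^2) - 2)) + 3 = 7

Step 1. [(-2*((x^2) - 2)) + 3 = 7] peel the +3: subtract 3 from each side. So sub: -2*((x^2) - 2) = 4.
Step 2. [-2*((x^2) - 2) = 4] -2 out front; divide by -2, so div: (x^2) - 2 = -2.
Step 3. [(x^2) - 2 = -2] peel the -2: add 2 from each side, so sub: x^2 = 0.
Step 4. [x^2 = 0] LHS squared, RHS 0 ≥ 0: apply √ (±), so sqrt: x = 0.

Answer: x ∈ {0}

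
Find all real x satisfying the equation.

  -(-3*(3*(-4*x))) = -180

Step 1. [-(-3*(3*(-4*x))) = -180] flip signs both sides, so neg: -3*(3*(-4*x)) = 180.
Step 2. [-3*(3*(-4*x)) = 180] LHS = -3·(…); ÷-3 both sides. So div: 3*(-4*x) = -60.
Step 3. [3*(-4*x) = -60] LHS = 3·(…); ÷3 both sides, so div: -4*x = -20.
Step 4. [-4*x = -20] leading coefficient -4: divide by -4 ⇒ div: x = 5.

Answer: x ∈ {5}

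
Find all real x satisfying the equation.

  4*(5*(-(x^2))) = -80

Step 1. [4*(5*(-(x^2))) = -80] divide by the outer 4. So div: 5*(-(x^2)) = -20.
Step 2. [5*(-(x^2)) = -20] leading coefficient 5: divide by 5 ⇒ div: -(x^2) = -4.
Step 3. [-(x^2) = -4] LHS negated; negate both sides, so neg: x^2 = 4.
Step 4. [x^2 = 4] √ both sides: 4 ≥ 0 gives two branches. So sqrt: x = 2 or -2.

Answer: x ∈ {-2, 2}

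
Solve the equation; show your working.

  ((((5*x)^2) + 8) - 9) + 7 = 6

Step 1. [((((5*x)^2) + 8) - 9) + 7 = 6] 7 comes off first (subtract 7). So sub: (((5*x)^2) + 8) - 9 = -1.
Step 2. [(((5*x)^2) + 8) - 9 = -1] add 9: x sits inside (… - 9), so sub: ((5*x)^2) + 8 = 8.
Step 3. [((5*x)^2) + 8 = 8] the outer +8 inverts by subtracting 8 ⇒ sub: (5*x)^2 = 0.
Step 4. [(5*x)^2 = 0] √ both sides: 0 ≥ 0 gives two branches. So sqrt: 5*x = 0.
Step 5. [5*x = 0] 5·(inner) — divide through by 5. So div: x = 0.

Answer: x ∈ {0}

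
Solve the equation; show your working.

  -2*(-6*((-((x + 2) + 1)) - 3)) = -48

Step 1. [-2*(-6*((-((x + 2) + 1)) - 3)) = -48] leading coefficient -2: divide by -2 ⇒ div: -6*((-((x + 2) + 1)) - 3) = 24.
Step 2. [-6*((-((x + 2) + 1)) - 3) = 24] divide by the outer -6 ⇒ div: (-((x + 2) + 1)) - 3 = -4.
Step 3. [(-((x + 2) + 1)) - 3 = -4] add 3: x sits inside (… - 3) ⇒ sub: -((x + 2) + 1) = -1.
Step 4. [-((x + 2) + 1) = -1] flip signs both sides, so neg: (x + 2) + 1 = 1.
Step 5. [(x + 2) + 1 = 1] the outer +1 inverts by subtracting 1 ⇒ sub: x + 2 = 0.
Step 6. [x + 2 = 0] 2 comes off first (subtract 2), so sub: x = -2.

Answer: x ∈ {-2}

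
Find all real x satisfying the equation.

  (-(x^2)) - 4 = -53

Step 1. [(-(x^2)) - 4 = -53] the outer -4 inverts by adding 4 ⇒ sub: -(x^2) = -49.
Step 2. [-(x^2) = -49] leading − — multiply by −1. So neg: x^2 = 49.
Step 3. [x^2 = 49] LHS squared, RHS 49 ≥ 0: apply √ (±), so sqrt: x = 7 or -7.

Answer: x ∈ {-7, 7}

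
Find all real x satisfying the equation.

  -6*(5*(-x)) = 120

Step 1. [-6*(5*(-x)) = 120] -6·(inner) — divide through by -6, so div: 5*(-x) = -20.
Step 2. [5*(-x) = -20] divide by the outer 5, so div: -x = -4.
Step 3. [-x = -4] flip signs both sides, so neg: x = 4.

Answer: x ∈ {4}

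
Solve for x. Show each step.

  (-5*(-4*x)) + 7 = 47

Step 1. [(-5*(-4*x)) + 7 = 47] the outer +7 inverts by subtracting 7, so sub: -5*(-4*x) = 40.
Step 2. [-5*(-4*x) = 40] leading coefficient -5: divide by -5 ⇒ div: -4*x = -8.
Step 3. [-4*x = -8] leading coefficient -4: divide by -4 ⇒ div: x = 2.

Answer: x ∈ {2}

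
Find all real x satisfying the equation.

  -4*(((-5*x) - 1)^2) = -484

Step 1. [-4*(((-5*x) - 1)^2) = -484] leading coefficient -4: divide by -4, so div: ((-5*x) - 1)^2 = 121.
Step 2. [((-5*x) - 1)^2 = 121] 121 ≥ 0, LHS is (·)² — take ±√ ⇒ sqrt: (-5*x) - 1 = 11 or -11.
Step 3. [(-5*x) - 1 = 11 or -11] peel the -1: add 1 from each side ⇒ sub: -5*x = 12 or -10.
Step 4. [-5*x = 12 or -10] leading coefficient -5: divide by -5, so div: x = -12/5 or 2.

Answer: x ∈ {-12/5, 2}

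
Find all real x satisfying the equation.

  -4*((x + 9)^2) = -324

Step 1. [-4*((x + 9)^2) = -324] -4 out front; divide by -4, so div: (x + 9)^2 = 81.
Step 2. [(x + 9)^2 = 81] LHS squared, RHS 81 ≥ 0: apply √ (±) ⇒ sqrt: x + 9 = 9 or -9.
Step 3. [x + 9 = 9 or -9] peel the +9: subtract 9 from each side ⇒ sub: x = 0 or -18.

Answer: x ∈ {-18, 0}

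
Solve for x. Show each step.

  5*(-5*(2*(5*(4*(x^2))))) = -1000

Step 1. [5*(-5*(2*(5*(4*(x^2))))) = -1000] 5 out front; divide by 5, so div: -5*(2*(5*(4*(x^2)))) = -200.
Step 2. [-5*(2*(5*(4*(x^2)))) = -200] -5·(inner) — divide through by -5 ⇒ div: 2*(5*(4*(x^2))) = 40.
Step 3. [2*(5*(4*(x^2))) = 40] 2·(inner) — divide through by 2, so div: 5*(4*(x^2)) = 20.
Step 4. [5*(4*(x^2)) = 20] LHS = 5·(…); ÷5 both sides, so div: 4*(x^2) = 4.
Step 5. [4*(x^2) = 4] 4 out front; divide by 4 ⇒ div: x^2 = 1.
Step 6. [x^2 = 1] √ both sides: 1 ≥ 0 gives two branches, so sqrt: x = 1 or -1.

Answer: x ∈ {-1, 1}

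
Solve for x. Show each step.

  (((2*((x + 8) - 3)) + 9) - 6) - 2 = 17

Step 1. [(((2*((x + 8) - 3)) + 9) - 6) - 2 = 17] add 2: x sits inside (… - 2). So sub: ((2*((x + 8) - 3)) + 9) - 6 = 19.
Step 2. [((2*((x + 8) - 3)) + 9) - 6 = 19] the outer -6 inverts by adding 6 ⇒ sub: (2*((x + 8) - 3)) + 9 = 25.
Step 3. [(2*((x + 8) - 3)) + 9 = 25] 9 comes off first (subtract 9). So sub: 2*((x + 8) - 3) = 16.
Step 4. [2*((x + 8) - 3) = 16] divide by the outer 2. So div: (x + 8) - 3 = 8.
Step 5. [(x + 8) - 3 = 8] the outer -3 inverts by adding 3, so sub: x + 8 = 11.
Step 6. [x + 8 = 11] the outer +8 inverts by subtracting 8 ⇒ sub: x = 3.

Answer: x ∈ {3}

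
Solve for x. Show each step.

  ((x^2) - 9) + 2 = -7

Step 1. [((x^2) - 9) + 2 = -7] subtract 2: x sits inside (… + 2). So sub: (x^2) - 9 = -9.
Step 2. [(x^2) - 9 = -9] 9 comes off first (add 9) ⇒ sub: x^2 = 0.
Step 3. [x^2 = 0] LHS squared, RHS 0 ≥ 0: apply √ (±) ⇒ sqrt: x = 0.

Answer: x ∈ {0}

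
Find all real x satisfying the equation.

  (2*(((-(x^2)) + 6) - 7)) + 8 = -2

Step 1. [(2*(((-(x^2)) + 6) - 7)) + 8 = -2] peel the +8: subtract 8 from each side. So sub: 2*(((-(x^2)) + 6) - 7) = -10.
Step 2. [2*(((-(x^2)) + 6) - 7) = -10] LHS = 2·(…); ÷2 both sides ⇒ div: ((-(x^2)) + 6) - 7 = -5.
Step 3. [((-(x^2)) + 6) - 7 = -5] the outer -7 inverts by adding 7. So sub: (-(x^2)) + 6 = 2.
Step 4. [(-(x^2)) + 6 = 2] peel the +6: subtract 6 from each side ⇒ sub: -(x^2) = -4.
Step 5. [-(x^2) = -4] LHS negated; negate both sides, so neg: x^2 = 4.
Step 6. [x^2 = 4] √ both sides: 4 ≥ 0 gives two branches. So sqrt: x = 2 or -2.

Answer: x ∈ {-2, 2}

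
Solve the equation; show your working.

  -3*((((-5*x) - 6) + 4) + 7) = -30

Step 1. [-3*((((-5*x) - 6) + 4) + 7) = -30] leading coefficient -3: divide by -3. So div: (((-5*x) - 6) + 4) + 7 = 10.
Step 2. [(((-5*x) - 6) + 4) + 7 = 10] 7 comes off first (subtract 7) ⇒ sub: ((-5*x) - 6) + 4 = 3.
Step 3. [((-5*x) - 6) + 4 = 3] 4 comes off first (subtract 4) ⇒ sub: (-5*x) - 6 = -1.
Step 4. [(-5*x) - 6 = -1] 6 comes off first (add 6), so sub: -5*x = 5.
Step 5. [-5*x = 5] -5·(inner) — divide through by -5, so div: x = -1.

Answer: x ∈ {-1}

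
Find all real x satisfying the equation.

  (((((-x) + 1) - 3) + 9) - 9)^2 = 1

Step 1. [(((((-x) + 1) - 3) + 9) - 9)^2 = 1] √ both sides: 1 ≥ 0 gives two branches. So sqrt: ((((-x) + 1) - 3) + 9) - 9 = 1 or -1.
Step 2. [((((-x) + 1) - 3) + 9) - 9 = 1 or -1] 9 comes off first (add 9) ⇒ sub: (((-x) + 1) - 3) + 9 = 10 or 8.
Step 3. [(((-x) + 1) - 3) + 9 = 10 or 8] subtract 9: x sits inside (… + 9) ⇒ sub: ((-x) + 1) - 3 = 1 or -1.
Step 4. [((-x) + 1) - 3 = 1 or -1] 3 comes off first (add 3), so sub: (-x) + 1 = 4 or 2.
Step 5. [(-x) + 1 = 4 or 2] +1 is outermost — subtract 1 both sides. So sub: -x = 3 or 1.
Step 6. [-x = 3 or 1] LHS negated; negate both sides, so neg: x = -3 or -1.

Answer: x ∈ {-3, -1}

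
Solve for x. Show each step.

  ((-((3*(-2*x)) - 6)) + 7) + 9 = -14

Step 1. [((-((3*(-2*x)) - 6)) + 7) + 9 = -14] +9 is outermost — subtract 9 both sides ⇒ sub: (-((3*(-2*x)) - 6)) + 7 = -23.
Step 2. [(-((3*(-2*x)) - 6)) + 7 = -23] 7 comes off first (subtract 7) ⇒ sub: -((3*(-2*x)) - 6) = -30.
Step 3. [-((3*(-2*x)) - 6) = -30] leading − — multiply by −1, so neg: (3*(-2*x)) - 6 = 30.
Step 4. [(3*(-2*x)) - 6 = 30] common factor 3 (LHS and 30) — divide through ⇒ factor: (-2*x) - 2 = 10.
Step 5. [(-2*x) - 2 = 10] 2 comes off first (add 2), so sub: -2*x = 12.
Step 6. [-2*x = 12] -2·(inner) — divide through by -2. So div: x = -6.

Answer: x ∈ {-6}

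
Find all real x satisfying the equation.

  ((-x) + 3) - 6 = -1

Step 1. [((-x) + 3) - 6 = -1] -6 is outermost — add 6 both sides, so sub: (-x) + 3 = 5.
Step 2. [(-x) + 3 = 5] peel the +3: subtract 3 from each side ⇒ sub: -x = 2.
Step 3. [-x = 2] LHS negated; negate both sides ⇒ neg: x = -2.

Answer: x ∈ {-2}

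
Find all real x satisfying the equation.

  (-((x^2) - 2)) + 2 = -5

Step 1. [(-((x^2) - 2)) + 2 = -5] subtract 2: x sits inside (… + 2). So sub: -((x^2) - 2) = -7.
Step 2. [-((x^2) - 2) = -7] LHS negated; negate both sides ⇒ neg: (x^2) - 2 = 7.
Step 3. [(x^2) - 2 = 7] the outer -2 inverts by adding 2 ⇒ sub: x^2 = 9.
Step 4. [x^2 = 9] LHS squared, RHS 9 ≥ 0: apply √ (±) ⇒ sqrt: x = 3 or -3.

Answer: x ∈ {-3, 3}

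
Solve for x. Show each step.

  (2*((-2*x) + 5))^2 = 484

Step 1. [(2*((-2*x) + 5))^2 = 484] LHS squared, RHS 484 ≥ 0: apply √ (±) ⇒ sqrt: 2*((-2*x) + 5) = 22 or -22.
Step 2. [2*((-2*x) + 5) = 22 or -22] leading coefficient 2: divide by 2. So div: (-2*x) + 5 = 11 or -11.
Step 3. [(-2*x) + 5 = 11 or -11] 5 comes off first (subtract 5). So sub: -2*x = 6 or -16.
Step 4. [-2*x = 6 or -16] divide by the outer -2. So div: x = -3 or 8.

Answer: x ∈ {-3, 8}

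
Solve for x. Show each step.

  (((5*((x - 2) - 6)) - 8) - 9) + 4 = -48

Step 1. [(((5*((x - 2) - 6)) - 8) - 9) + 4 = -48] +4 is outermost — subtract 4 both sides, so sub: ((5*((x - 2) - 6)) - 8) - 9 = -52.
Step 2. [((5*((x - 2) - 6)) - 8) - 9 = -52] the outer -9 inverts by adding 9, so sub: (5*((x - 2) - 6)) - 8 = -43.
Step 3. [(5*((x - 2) - 6)) - 8 = -43] 8 comes off first (add 8) ⇒ sub: 5*((x - 2) - 6) = -35.
Step 4. [5*((x - 2) - 6) = -35] divide by the outer 5 ⇒ div: (x - 2) - 6 = -7.
Step 5. [(x - 2) - 6 = -7] 6 comes off first (add 6) ⇒ sub: x - 2 = -1.
Step 6. [x - 2 = -1] the outer -2 inverts by adding 2. So sub: x = 1.

Answer: x ∈ {1}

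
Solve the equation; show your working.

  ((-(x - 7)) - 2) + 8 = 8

Step 1. [((-(x - 7)) - 2) + 8 = 8] 8 comes off first (subtract 8). So sub: (-(x - 7)) - 2 = 0.
Step 2. [(-(x - 7)) - 2 = 0] add 2: x sits inside (… - 2) ⇒ sub: -(x - 7) = 2.
Step 3. [-(x - 7) = 2] flip signs both sides. So neg: x - 7 = -2.
Step 4. [x - 7 = -2] peel the -7: add 7 from each side, so sub: x = 5.

Answer: x ∈ {5}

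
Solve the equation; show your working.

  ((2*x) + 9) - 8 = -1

Step 1. [((2*x) + 9) - 8 = -1] 8 comes off first (add 8) ⇒ sub: (2*x) + 9 = 7.
Step 2. [(2*x) + 9 = 7] 9 comes off first (subtract 9) ⇒ sub: 2*x = -2.
Step 3. [2*x = -2] LHS = 2·(…); ÷2 both sides, so div: x = -1.

Answer: x ∈ {-1}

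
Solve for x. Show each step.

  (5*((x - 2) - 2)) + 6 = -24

Step 1. [(5*((x - 2) - 2)) + 6 = -24] peel the +6: subtract 6 from each side, so sub: 5*((x - 2) - 2) = -30.
Step 2. [5*((x - 2) - 2) = -30] leading coefficient 5: divide by 5, so div: (x - 2) - 2 = -6.
Step 3. [(x - 2) - 2 = -6] add 2: x sits inside (… - 2), so sub: x - 2 = -4.
Step 4. [x - 2 = -4] -2 is outermost — add 2 both sides, so sub: x = -2.

Answer: x ∈ {-2}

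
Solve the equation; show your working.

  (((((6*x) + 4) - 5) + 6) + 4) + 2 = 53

Step 1. [(((((6*x) + 4) - 5) + 6) + 4) + 2 = 53] +2 is outermost — subtract 2 both sides. So sub: ((((6*x) + 4) - 5) + 6) + 4 = 51.
Step 2. [((((6*x) + 4) - 5) + 6) + 4 = 51] subtract 4: x sits inside (… + 4) ⇒ sub: (((6*x) + 4) - 5) + 6 = 47.
Step 3. [(((6*x) + 4) - 5) + 6 = 47] subtract 6: x sits inside (… + 6). So sub: ((6*x) + 4) - 5 = 41.
Step 4. [((6*x) + 4) - 5 = 41] add 5: x sits inside (… - 5). So sub: (6*x) + 4 = 46.
Step 5. [(6*x) + 4 = 46] 4 comes off first (subtract 4), so sub: 6*x = 42.
Step 6. [6*x = 42] 6·(inner) — divide through by 6 ⇒ div: x = 7.

Answer: x ∈ {7}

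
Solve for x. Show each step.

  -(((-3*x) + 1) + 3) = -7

Step 1. [-(((-3*x) + 1) + 3) = -7] LHS negated; negate both sides, so neg: ((-3*x) + 1) + 3 = 7.
Step 2. [((-3*x) + 1) + 3 = 7] the outer +3 inverts by subtracting 3, so sub: (-3*x) + 1 = 4.
Step 3. [(-3*x) + 1 = 4] 1 comes off first (subtract 1). So sub: -3*x = 3.
Step 4. [-3*x = 3] -3 out front; divide by -3. So div: x = -1.

Answer: x ∈ {-1}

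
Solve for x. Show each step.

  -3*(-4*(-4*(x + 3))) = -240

Step 1. [-3*(-4*(-4*(x + 3))) = -240] leading coefficient -3: divide by -3 ⇒ div: -4*(-4*(x + 3)) = 80.
Step 2. [-4*(-4*(x + 3)) = 80] leading coefficient -4: divide by -4 ⇒ div: -4*(x + 3) = -20.
Step 3. [-4*(x + 3) = -20] leading coefficient -4: divide by -4. So div: x + 3 = 5.
Step 4. [x + 3 = 5] +3 is outermost — subtract 3 both sides. So sub: x = 2.

Answer: x ∈ {2}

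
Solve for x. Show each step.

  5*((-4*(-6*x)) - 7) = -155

Step 1. [5*((-4*(-6*x)) - 7) = -155] 5·(inner) — divide through by 5, so div: (-4*(-6*x)) - 7 = -31.
Step 2. [(-4*(-6*x)) - 7 = -31] add 7: x sits inside (… - 7). So sub: -4*(-6*x) = -24.
Step 3. [-4*(-6*x) = -24] leading coefficient -4: divide by -4, so div: -6*x = 6.
Step 4. [-6*x = 6] leading coefficient -6: divide by -6. So div: x = -1.

Answer: x ∈ {-1}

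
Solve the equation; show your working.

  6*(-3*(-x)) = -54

Step 1. [6*(-3*(-x)) = -54] leading coefficient 6: divide by 6 ⇒ div: -3*(-x) = -9.
Step 2. [-3*(-x) = -9] -3·(inner) — divide through by -3, so div: -x = 3.
Step 3. [-x = 3] flip signs both sides ⇒ neg: x = -3.

Answer: x ∈ {-3}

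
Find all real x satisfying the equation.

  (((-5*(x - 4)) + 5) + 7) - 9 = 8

Step 1. [(((-5*(x - 4)) + 5) + 7) - 9 = 8] 9 comes off first (add 9). So sub: ((-5*(x - 4)) + 5) + 7 = 17.
Step 2. [((-5*(x - 4)) + 5) + 7 = 17] the outer +7 inverts by subtracting 7 ⇒ sub: (-5*(x - 4)) + 5 = 10.
Step 3. [(-5*(x - 4)) + 5 = 10] +5 is outermost — subtract 5 both sides. So sub: -5*(x - 4) = 5.
Step 4. [-5*(x - 4) = 5] -5 out front; divide by -5 ⇒ div: x - 4 = -1.
Step 5. [x - 4 = -1] peel the -4: add 4 from each side, so sub: x = 3.

Answer: x ∈ {3}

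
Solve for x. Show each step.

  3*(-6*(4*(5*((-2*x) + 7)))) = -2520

Step 1. [3*(-6*(4*(5*((-2*x) + 7)))) = -2520] divide by the outer 3 ⇒ div: -6*(4*(5*((-2*x) + 7))) = -840.
Step 2. [-6*(4*(5*((-2*x) + 7))) = -840] leading coefficient -6: divide by -6, so div: 4*(5*((-2*x) + 7)) = 140.
Step 3. [4*(5*((-2*x) + 7)) = 140] LHS = 4·(…); ÷4 both sides. So div: 5*((-2*x) + 7) = 35.
Step 4. [5*((-2*x) + 7) = 35] leading coefficient 5: divide by 5, so div: (-2*x) + 7 = 7.
Step 5. [(-2*x) + 7 = 7] 7 comes off first (subtract 7). So sub: -2*x = 0.
Step 6. [-2*x = 0] -2 out front; divide by -2 ⇒ div: x = 0.

Answer: x ∈ {0}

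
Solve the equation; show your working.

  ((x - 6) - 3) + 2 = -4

Step 1. [((x - 6) - 3) + 2 = -4] the outer +2 inverts by subtracting 2. So sub: (x - 6) - 3 = -6.
Step 2. [(x - 6) - 3 = -6] the outer -3 inverts by adding 3, so sub: x - 6 = -3.
Step 3. [x - 6 = -3] peel the -6: add 6 from each side, so sub: x = 3.

Answer: x ∈ {3}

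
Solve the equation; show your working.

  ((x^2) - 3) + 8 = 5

Step 1. [((x^2) - 3) + 8 = 5] subtract 8: x sits inside (… + 8). So sub: (x^2) - 3 = -3.
Step 2. [(x^2) - 3 = -3] 3 comes off first (add 3) ⇒ sub: x^2 = 0.
Step 3. [x^2 = 0] LHS squared, RHS 0 ≥ 0: apply √ (±). So sqrt: x = 0.

Answer: x ∈ {0}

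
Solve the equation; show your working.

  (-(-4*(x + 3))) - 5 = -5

Step 1. [(-(-4*(x + 3))) - 5 = -5] the outer -5 inverts by adding 5 ⇒ sub: -(-4*(x + 3)) = 0.
Step 2. [-(-4*(x + 3)) = 0] LHS negated; negate both sides, so neg: -4*(x + 3) = 0.
Step 3. [-4*(x + 3) = 0] LHS = -4·(…); ÷-4 both sides ⇒ div: x + 3 = 0.
Step 4. [x + 3 = 0] subtract 3: x sits inside (… + 3) ⇒ sub: x = -3.

Answer: x ∈ {-3}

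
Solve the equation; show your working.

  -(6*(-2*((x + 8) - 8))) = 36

Step 1. [-(6*(-2*((x + 8) - 8))) = 36] flip signs both sides, so neg: 6*(-2*((x + 8) - 8)) = -36.
Step 2. [6*(-2*((x + 8) - 8)) = -36] 6·(inner) — divide through by 6 ⇒ div: -2*((x + 8) - 8) = -6.
Step 3. [-2*((x + 8) - 8) = -6] leading coefficient -2: divide by -2, so div: (x + 8) - 8 = 3.
Step 4. [(x + 8) - 8 = 3] -8 is outermost — add 8 both sides ⇒ sub: x + 8 = 11.
Step 5. [x + 8 = 11] the outer +8 inverts by subtracting 8 ⇒ sub: x = 3.

Answer: x ∈ {3}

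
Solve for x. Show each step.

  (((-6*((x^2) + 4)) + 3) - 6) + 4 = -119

Step 1. [(((-6*((x^2) + 4)) + 3) - 6) + 4 = -119] the outer +4 inverts by subtracting 4, so sub: ((-6*((x^2) + 4)) + 3) - 6 = -123.
Step 2. [((-6*((x^2) + 4)) + 3) - 6 = -123] add 6: x sits inside (… - 6) ⇒ sub: (-6*((x^2) + 4)) + 3 = -117.
Step 3. [(-6*((x^2) + 4)) + 3 = -117] subtract 3: x sits inside (… + 3), so sub: -6*((x^2) + 4) = -120.
Step 4. [-6*((x^2) + 4) = -120] -6·(inner) — divide through by -6. So div: (x^2) + 4 = 20.
Step 5. [(x^2) + 4 = 20] 4 comes off first (subtract 4) ⇒ sub: x^2 = 16.
Step 6. [x^2 = 16] √ both sides: 16 ≥ 0 gives two branches, so sqrt: x = 4 or -4.

Answer: x ∈ {-4, 4}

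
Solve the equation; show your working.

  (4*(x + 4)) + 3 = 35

Step 1. [(4*(x + 4)) + 3 = 35] +3 is outermost — subtract 3 both sides ⇒ sub: 4*(x + 4) = 32.
Step 2. [4*(x + 4) = 32] divide by the outer 4, so div: x + 4 = 8.
Step 3. [x + 4 = 8] peel the +4: subtract 4 from each side. So sub: x = 4.

Answer: x ∈ {4}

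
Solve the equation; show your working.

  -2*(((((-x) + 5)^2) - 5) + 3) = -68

Step 1. [-2*(((((-x) + 5)^2) - 5) + 3) = -68] -2 out front; divide by -2, so div: ((((-x) + 5)^2) - 5) + 3 = 34.
Step 2. [((((-x) + 5)^2) - 5) + 3 = 34] +3 is outermost — subtract 3 both sides. So sub: (((-x) + 5)^2) - 5 = 31.
Step 3. [(((-x) + 5)^2) - 5 = 31] the outer -5 inverts by adding 5 ⇒ sub: ((-x) + 5)^2 = 36.
Step 4. [((-x) + 5)^2 = 36] √ both sides: 36 ≥ 0 gives two branches ⇒ sqrt: (-x) + 5 = 6 or -6.
Step 5. [(-x) + 5 = 6 or -6] 5 comes off first (subtract 5). So sub: -x = 1 or -11.
Step 6. [-x = 1 or -11] leading − — multiply by −1 ⇒ neg: x = -1 or 11.

Answer: x ∈ {-1, 11}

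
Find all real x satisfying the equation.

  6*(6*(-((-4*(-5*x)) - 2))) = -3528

Step 1. [6*(6*(-((-4*(-5*x)) - 2))) = -3528] leading coefficient 6: divide by 6, so div: 6*(-((-4*(-5*x)) - 2)) = -588.
Step 2. [6*(-((-4*(-5*x)) - 2)) = -588] leading coefficient 6: divide by 6, so div: -((-4*(-5*x)) - 2) = -98.
Step 3. [-((-4*(-5*x)) - 2) = -98] flip signs both sides ⇒ neg: (-4*(-5*x)) - 2 = 98.
Step 4. [(-4*(-5*x)) - 2 = 98] add 2: x sits inside (… - 2). So sub: -4*(-5*x) = 100.
Step 5. [-4*(-5*x) = 100] -4 out front; divide by -4, so div: -5*x = -25.
Step 6. [-5*x = -25] LHS = -5·(…); ÷-5 both sides. So div: x = 5.

Answer: x ∈ {5}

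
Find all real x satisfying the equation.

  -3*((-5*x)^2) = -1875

Step 1. [-3*((-5*x)^2) = -1875] -3 out front; divide by -3 ⇒ div: (-5*x)^2 = 625.
Step 2. [(-5*x)^2 = 625] LHS squared, RHS 625 ≥ 0: apply √ (±) ⇒ sqrt: -5*x = 25 or -25.
Step 3. [-5*x = 25 or -25] leading coefficient -5: divide by -5. So div: x = -5 or 5.

Answer: x ∈ {-5, 5}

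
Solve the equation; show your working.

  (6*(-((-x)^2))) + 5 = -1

Step 1. [(6*(-((-x)^2))) + 5 = -1] peel the +5: subtract 5 from each side ⇒ sub: 6*(-((-x)^2)) = -6.
Step 2. [6*(-((-x)^2)) = -6] LHS = 6·(…); ÷6 both sides ⇒ div: -((-x)^2) = -1.
Step 3. [-((-x)^2) = -1] LHS negated; negate both sides, so neg: (-x)^2 = 1.
Step 4. [(-x)^2 = 1] LHS squared, RHS 1 ≥ 0: apply √ (±). So sqrt: -x = 1 or -1.
Step 5. [-x = 1 or -1] flip signs both sides, so neg: x = -1 or 1.

Answer: x ∈ {-1, 1}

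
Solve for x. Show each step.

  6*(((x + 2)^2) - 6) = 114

Step 1. [6*(((x + 2)^2) - 6) = 114] 6 out front; divide by 6, so div: ((x + 2)^2) - 6 = 19.
Step 2. [((x + 2)^2) - 6 = 19] the outer -6 inverts by adding 6 ⇒ sub: (x + 2)^2 = 25.
Step 3. [(x + 2)^2 = 25] √ both sides: 25 ≥ 0 gives two branches. So sqrt: x + 2 = 5 or -5.
Step 4. [x + 2 = 5 or -5] 2 comes off first (subtract 2). So sub: x = 3 or -7.

Answer: x ∈ {-7, 3}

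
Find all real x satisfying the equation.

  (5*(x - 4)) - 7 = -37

Step 1. [(5*(x - 4)) - 7 = -37] 7 comes off first (add 7), so sub: 5*(x - 4) = -30.
Step 2. [5*(x - 4) = -30] divide by the outer 5, so div: x - 4 = -6.
Step 3. [x - 4 = -6] -4 is outermost — add 4 both sides ⇒ sub: x = -2.

Answer: x ∈ {-2}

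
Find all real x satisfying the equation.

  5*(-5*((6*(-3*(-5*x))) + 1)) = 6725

Step 1. [5*(-5*((6*(-3*(-5*x))) + 1)) = 6725] 5 out front; divide by 5, so div: -5*((6*(-3*(-5*x))) + 1) = 1345.
Step 2. [-5*((6*(-3*(-5*x))) + 1) = 1345] -5 out front; divide by -5, so div: (6*(-3*(-5*x))) + 1 = -269.
Step 3. [(6*(-3*(-5*x))) + 1 = -269] peel the +1: subtract 1 from each side. So sub: 6*(-3*(-5*x)) = -270.
Step 4. [6*(-3*(-5*x)) = -270] leading coefficient 6: divide by 6 ⇒ div: -3*(-5*x) = -45.
Step 5. [-3*(-5*x) = -45] -3·(inner) — divide through by -3, so div: -5*x = 15.
Step 6. [-5*x = 15] leading coefficient -5: divide by -5 ⇒ div: x = -3.

Answer: x ∈ {-3}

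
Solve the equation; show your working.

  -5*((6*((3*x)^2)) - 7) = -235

Step 1. [-5*((6*((3*x)^2)) - 7) = -235] divide by the outer -5, so div: (6*((3*x)^2)) - 7 = 47.
Step 2. [(6*((3*x)^2)) - 7 = 47] peel the -7: add 7 from each side ⇒ sub: 6*((3*x)^2) = 54.
Step 3. [6*((3*x)^2) = 54] leading coefficient 6: divide by 6. So div: (3*x)^2 = 9.
Step 4. [(3*x)^2 = 9] LHS squared, RHS 9 ≥ 0: apply √ (±), so sqrt: 3*x = 3 or -3.
Step 5. [3*x = 3 or -3] 3 out front; divide by 3, so div: x = 1 or -1.

Answer: x ∈ {-1, 1}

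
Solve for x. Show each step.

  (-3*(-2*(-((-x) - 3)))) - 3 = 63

Step 1. [(-3*(-2*(-((-x) - 3)))) - 3 = 63] -3 | LHS and -3 | 63: pull -3 out. So factor: (-2*(-((-x) - 3))) + 1 = -21.
Step 2. [(-2*(-((-x) - 3))) + 1 = -21] the outer +1 inverts by subtracting 1 ⇒ sub: -2*(-((-x) - 3)) = -22.
Step 3. [-2*(-((-x) - 3)) = -22] -2 out front; divide by -2 ⇒ div: -((-x) - 3) = 11.
Step 4. [-((-x) - 3) = 11] leading − — multiply by −1. So neg: (-x) - 3 = -11.
Step 5. [(-x) - 3 = -11] add 3: x sits inside (… - 3), so sub: -x = -8.
Step 6. [-x = -8] LHS negated; negate both sides ⇒ neg: x = 8.

Answer: x ∈ {8}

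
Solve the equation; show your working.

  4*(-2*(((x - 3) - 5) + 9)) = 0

Step 1. [4*(-2*(((x - 3) - 5) + 9)) = 0] LHS = 4·(…); ÷4 both sides, so div: -2*(((x - 3) - 5) + 9) = 0.
Step 2. [-2*(((x - 3) - 5) + 9) = 0] -2 out front; divide by -2, so div: ((x - 3) - 5) + 9 = 0.
Step 3. [((x - 3) - 5) + 9 = 0] +9 is outermost — subtract 9 both sides. So sub: (x - 3) - 5 = -9.
Step 4. [(x - 3) - 5 = -9] 5 comes off first (add 5). So sub: x - 3 = -4.
Step 5. [x - 3 = -4] peel the -3: add 3 from each side, so sub: x = -1.

Answer: x ∈ {-1}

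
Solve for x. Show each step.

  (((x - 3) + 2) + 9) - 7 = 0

Step 1. [(((x - 3) + 2) + 9) - 7 = 0] add 7: x sits inside (… - 7). So sub: ((x - 3) + 2) + 9 = 7.
Step 2. [((x - 3) + 2) + 9 = 7] 9 comes off first (subtract 9) ⇒ sub: (x - 3) + 2 = -2.
Step 3. [(x - 3) + 2 = -2] subtract 2: x sits inside (… + 2) ⇒ sub: x - 3 = -4.
Step 4. [x - 3 = -4] peel the -3: add 3 from each side. So sub: x = -1.

Answer: x ∈ {-1}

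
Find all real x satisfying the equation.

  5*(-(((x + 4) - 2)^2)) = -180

Step 1. [5*(-(((x + 4) - 2)^2)) = -180] 5 out front; divide by 5, so div: -(((x + 4) - 2)^2) = -36.
Step 2. [-(((x + 4) - 2)^2) = -36] leading − — multiply by −1 ⇒ neg: ((x + 4) - 2)^2 = 36.
Step 3. [((x + 4) - 2)^2 = 36] LHS squared, RHS 36 ≥ 0: apply √ (±), so sqrt: (x + 4) - 2 = 6 or -6.
Step 4. [(x + 4) - 2 = 6 or -6] peel the -2: add 2 from each side. So sub: x + 4 = 8 or -4.
Step 5. [x + 4 = 8 or -4] the outer +4 inverts by subtracting 4 ⇒ sub: x = 4 or -8.

Answer: x ∈ {-8, 4}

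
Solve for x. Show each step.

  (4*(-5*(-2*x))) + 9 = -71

Step 1. [(4*(-5*(-2*x))) + 9 = -71] 9 comes off first (subtract 9). So sub: 4*(-5*(-2*x)) = -80.
Step 2. [4*(-5*(-2*x)) = -80] leading coefficient 4: divide by 4, so div: -5*(-2*x) = -20.
Step 3. [-5*(-2*x) = -20] divide by the outer -5 ⇒ div: -2*x = 4.
Step 4. [-2*x = 4] -2·(inner) — divide through by -2 ⇒ div: x = -2.

Answer: x ∈ {-2}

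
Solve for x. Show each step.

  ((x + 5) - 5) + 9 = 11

Step 1. [((x + 5) - 5) + 9 = 11] +9 is outermost — subtract 9 both sides, so sub: (x + 5) - 5 = 2.
Step 2. [(x + 5) - 5 = 2] peel the -5: add 5 from each side ⇒ sub: x + 5 = 7.
Step 3. [x + 5 = 7] subtract 5: x sits inside (… + 5) ⇒ sub: x = 2.

Answer: x ∈ {2}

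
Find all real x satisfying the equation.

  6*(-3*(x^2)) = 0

Step 1. [6*(-3*(x^2)) = 0] divide by the outer 6, so div: -3*(x^2) = 0.
Step 2. [-3*(x^2) = 0] -3·(inner) — divide through by -3 ⇒ div: x^2 = 0.
Step 3. [x^2 = 0] LHS squared, RHS 0 ≥ 0: apply √ (±) ⇒ sqrt: x = 0.

Answer: x ∈ {0}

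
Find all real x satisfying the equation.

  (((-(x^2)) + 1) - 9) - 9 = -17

Step 1. [(((-(x^2)) + 1) - 9) - 9 = -17] add 9: x sits inside (… - 9), so sub: ((-(x^2)) + 1) - 9 = -8.
Step 2. [((-(x^2)) + 1) - 9 = -8] the outer -9 inverts by adding 9, so sub: (-(x^2)) + 1 = 1.
Step 3. [(-(x^2)) + 1 = 1] the outer +1 inverts by subtracting 1 ⇒ sub: -(x^2) = 0.
Step 4. [-(x^2) = 0] flip signs both sides. So neg: x^2 = 0.
Step 5. [x^2 = 0] LHS squared, RHS 0 ≥ 0: apply √ (±). So sqrt: x = 0.

Answer: x ∈ {0}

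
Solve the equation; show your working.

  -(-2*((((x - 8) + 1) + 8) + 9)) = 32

Step 1. [-(-2*((((x - 8) + 1) + 8) + 9)) = 32] LHS negated; negate both sides ⇒ neg: -2*((((x - 8) + 1) + 8) + 9) = -32.
Step 2. [-2*((((x - 8) + 1) + 8) + 9) = -32] LHS = -2·(…); ÷-2 both sides ⇒ div: (((x - 8) + 1) + 8) + 9 = 16.
Step 3. [(((x - 8) + 1) + 8) + 9 = 16] the outer +9 inverts by subtracting 9, so sub: ((x - 8) + 1) + 8 = 7.
Step 4. [((x - 8) + 1) + 8 = 7] subtract 8: x sits inside (… + 8) ⇒ sub: (x - 8) + 1 = -1.
Step 5. [(x - 8) + 1 = -1] peel the +1: subtract 1 from each side ⇒ sub: x - 8 = -2.
Step 6. [x - 8 = -2] -8 is outermost — add 8 both sides ⇒ sub: x = 6.

Answer: x ∈ {6}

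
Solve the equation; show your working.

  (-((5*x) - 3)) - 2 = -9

Step 1. [(-((5*x) - 3)) - 2 = -9] the outer -2 inverts by adding 2. So sub: -((5*x) - 3) = -7.
Step 2. [-((5*x) - 3) = -7] LHS negated; negate both sides. So neg: (5*x) - 3 = 7.
Step 3. [(5*x) - 3 = 7] -3 is outermost — add 3 both sides. So sub: 5*x = 10.
Step 4. [5*x = 10] 5·(inner) — divide through by 5. So div: x = 2.

Answer: x ∈ {2}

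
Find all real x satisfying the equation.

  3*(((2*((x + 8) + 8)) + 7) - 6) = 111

Step 1. [3*(((2*((x + 8) + 8)) + 7) - 6) = 111] divide by the outer 3, so div: ((2*((x + 8) + 8)) + 7) - 6 = 37.
Step 2. [((2*((x + 8) + 8)) + 7) - 6 = 37] add 6: x sits inside (… - 6). So sub: (2*((x + 8) + 8)) + 7 = 43.
Step 3. [(2*((x + 8) + 8)) + 7 = 43] subtract 7: x sits inside (… + 7). So sub: 2*((x + 8) + 8) = 36.
Step 4. [2*((x + 8) + 8) = 36] LHS = 2·(…); ÷2 both sides ⇒ div: (x + 8) + 8 = 18.
Step 5. [(x + 8) + 8 = 18] peel the +8: subtract 8 from each side. So sub: x + 8 = 10.
Step 6. [x + 8 = 10] subtract 8: x sits inside (… + 8) ⇒ sub: x = 2.

Answer: x ∈ {2}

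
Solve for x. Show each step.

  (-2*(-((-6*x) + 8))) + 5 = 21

Step 1. [(-2*(-((-6*x) + 8))) + 5 = 21] +5 is outermost — subtract 5 both sides. So sub: -2*(-((-6*x) + 8)) = 16.
Step 2. [-2*(-((-6*x) + 8)) = 16] -2 out front; divide by -2, so div: -((-6*x) + 8) = -8.
Step 3. [-((-6*x) + 8) = -8] flip signs both sides, so neg: (-6*x) + 8 = 8.
Step 4. [(-6*x) + 8 = 8] peel the +8: subtract 8 from each side, so sub: -6*x = 0.
Step 5. [-6*x = 0] divide by the outer -6 ⇒ div: x = 0.

Answer: x ∈ {0}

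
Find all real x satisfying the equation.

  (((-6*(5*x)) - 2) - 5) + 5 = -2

Step 1. [(((-6*(5*x)) - 2) - 5) + 5 = -2] +5 is outermost — subtract 5 both sides ⇒ sub: ((-6*(5*x)) - 2) - 5 = -7.
Step 2. [((-6*(5*x)) - 2) - 5 = -7] the outer -5 inverts by adding 5 ⇒ sub: (-6*(5*x)) - 2 = -2.
Step 3. [(-6*(5*x)) - 2 = -2] peel the -2: add 2 from each side ⇒ sub: -6*(5*x) = 0.
Step 4. [-6*(5*x) = 0] -6·(inner) — divide through by -6, so div: 5*x = 0.
Step 5. [5*x = 0] 5·(inner) — divide through by 5. So div: x = 0.

Answer: x ∈ {0}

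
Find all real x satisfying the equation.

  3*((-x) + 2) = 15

Step 1. [3*((-x) + 2) = 15] divide by the outer 3 ⇒ div: (-x) + 2 = 5.
Step 2. [(-x) + 2 = 5] 2 comes off first (subtract 2), so sub: -x = 3.
Step 3. [-x = 3] flip signs both sides. So neg: x = -3.

Answer: x ∈ {-3}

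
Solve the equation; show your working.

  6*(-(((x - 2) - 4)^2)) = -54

Step 1. [6*(-(((x - 2) - 4)^2)) = -54] LHS = 6·(…); ÷6 both sides, so div: -(((x - 2) - 4)^2) = -9.
Step 2. [-(((x - 2) - 4)^2) = -9] LHS negated; negate both sides. So neg: ((x - 2) - 4)^2 = 9.
Step 3. [((x - 2) - 4)^2 = 9] 9 ≥ 0, LHS is (·)² — take ±√. So sqrt: (x - 2) - 4 = 3 or -3.
Step 4. [(x - 2) - 4 = 3 or -3] add 4: x sits inside (… - 4), so sub: x - 2 = 7 or 1.
Step 5. [x - 2 = 7 or 1] the outer -2 inverts by adding 2, so sub: x = 9 or 3.

Answer: x ∈ {3, 9}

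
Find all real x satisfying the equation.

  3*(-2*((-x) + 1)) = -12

Step 1. [3*(-2*((-x) + 1)) = -12] LHS = 3·(…); ÷3 both sides. So div: -2*((-x) + 1) = -4.
Step 2. [-2*((-x) + 1) = -4] -2·(inner) — divide through by -2 ⇒ div: (-x) + 1 = 2.
Step 3. [(-x) + 1 = 2] the outer +1 inverts by subtracting 1. So sub: -x = 1.
Step 4. [-x = 1] flip signs both sides. So neg: x = -1.

Answer: x ∈ {-1}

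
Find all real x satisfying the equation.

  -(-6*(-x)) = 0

Step 1. [-(-6*(-x)) = 0] LHS negated; negate both sides, so neg: -6*(-x) = 0.
Step 2. [-6*(-x) = 0] LHS = -6·(…); ÷-6 both sides, so div: -x = 0.
Step 3. [-x = 0] leading − — multiply by −1, so neg: x = 0.

Answer: x ∈ {0}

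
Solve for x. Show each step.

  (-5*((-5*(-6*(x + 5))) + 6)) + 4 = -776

Step 1. [(-5*((-5*(-6*(x + 5))) + 6)) + 4 = -776] peel the +4: subtract 4 from each side. So sub: -5*((-5*(-6*(x + 5))) + 6) = -780.
Step 2. [-5*((-5*(-6*(x + 5))) + 6) = -780] leading coefficient -5: divide by -5, so div: (-5*(-6*(x + 5))) + 6 = 156.
Step 3. [(-5*(-6*(x + 5))) + 6 = 156] subtract 6: x sits inside (… + 6) ⇒ sub: -5*(-6*(x + 5)) = 150.
Step 4. [-5*(-6*(x + 5)) = 150] -5·(inner) — divide through by -5. So div: -6*(x + 5) = -30.
Step 5. [-6*(x + 5) = -30] -6 out front; divide by -6 ⇒ div: x + 5 = 5.
Step 6. [x + 5 = 5] 5 comes off first (subtract 5), so sub: x = 0.

Answer: x ∈ {0}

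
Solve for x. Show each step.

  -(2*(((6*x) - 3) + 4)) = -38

Step 1. [-(2*(((6*x) - 3) + 4)) = -38] flip signs both sides, so neg: 2*(((6*x) - 3) + 4) = 38.
Step 2. [2*(((6*x) - 3) + 4) = 38] 2 out front; divide by 2. So div: ((6*x) - 3) + 4 = 19.
Step 3. [((6*x) - 3) + 4 = 19] the outer +4 inverts by subtracting 4, so sub: (6*x) - 3 = 15.
Step 4. [(6*x) - 3 = 15] add 3: x sits inside (… - 3). So sub: 6*x = 18.
Step 5. [6*x = 18] 6 out front; divide by 6 ⇒ div: x = 3.

Answer: x ∈ {3}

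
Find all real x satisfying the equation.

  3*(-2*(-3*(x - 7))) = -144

Step 1. [3*(-2*(-3*(x - 7))) = -144] divide by the outer 3 ⇒ div: -2*(-3*(x - 7)) = -48.
Step 2. [-2*(-3*(x - 7)) = -48] -2·(inner) — divide through by -2 ⇒ div: -3*(x - 7) = 24.
Step 3. [-3*(x - 7) = 24] -3 out front; divide by -3, so div: x - 7 = -8.
Step 4. [x - 7 = -8] the outer -7 inverts by adding 7 ⇒ sub: x = -1.

Answer: x ∈ {-1}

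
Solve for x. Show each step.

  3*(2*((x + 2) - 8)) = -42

Step 1. [3*(2*((x + 2) - 8)) = -42] LHS = 3·(…); ÷3 both sides, so div: 2*((x + 2) - 8) = -14.
Step 2. [2*((x + 2) - 8) = -14] leading coefficient 2: divide by 2. So div: (x + 2) - 8 = -7.
Step 3. [(x + 2) - 8 = -7] the outer -8 inverts by adding 8. So sub: x + 2 = 1.
Step 4. [x + 2 = 1] +2 is outermost — subtract 2 both sides. So sub: x = -1.

Answer: x ∈ {-1}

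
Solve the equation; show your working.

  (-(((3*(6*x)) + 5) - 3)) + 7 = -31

Step 1. [(-(((3*(6*x)) + 5) - 3)) + 7 = -31] peel the +7: subtract 7 from each side. So sub: -(((3*(6*x)) + 5) - 3) = -38.
Step 2. [-(((3*(6*x)) + 5) - 3) = -38] flip signs both sides. So neg: ((3*(6*x)) + 5) - 3 = 38.
Step 3. [((3*(6*x)) + 5) - 3 = 38] peel the -3: add 3 from each side. So sub: (3*(6*x)) + 5 = 41.
Step 4. [(3*(6*x)) + 5 = 41] the outer +5 inverts by subtracting 5, so sub: 3*(6*x) = 36.
Step 5. [3*(6*x) = 36] leading coefficient 3: divide by 3 ⇒ div: 6*x = 12.
Step 6. [6*x = 12] leading coefficient 6: divide by 6. So div: x = 2.

Answer: x ∈ {2}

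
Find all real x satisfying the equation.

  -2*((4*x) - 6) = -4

Step 1. [-2*((4*x) - 6) = -4] -2 out front; divide by -2, so div: (4*x) - 6 = 2.
Step 2. [(4*x) - 6 = 2] add 6: x sits inside (… - 6). So sub: 4*x = 8.
Step 3. [4*x = 8] leading coefficient 4: divide by 4, so div: x = 2.

Answer: x ∈ {2}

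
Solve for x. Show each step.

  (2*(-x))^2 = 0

Step 1. [(2*(-x))^2 = 0] LHS squared, RHS 0 ≥ 0: apply √ (±), so sqrt: 2*(-x) = 0.
Step 2. [2*(-x) = 0] divide by the outer 2, so div: -x = 0.
Step 3. [-x = 0] leading − — multiply by −1, so neg: x = 0.

Answer: x ∈ {0}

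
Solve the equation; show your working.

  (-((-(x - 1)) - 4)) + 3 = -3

Step 1. [(-((-(x - 1)) - 4)) + 3 = -3] subtract 3: x sits inside (… + 3). So sub: -((-(x - 1)) - 4) = -6.
Step 2. [-((-(x - 1)) - 4) = -6] LHS negated; negate both sides. So neg: (-(x - 1)) - 4 = 6.
Step 3. [(-(x - 1)) - 4 = 6] -4 is outermost — add 4 both sides ⇒ sub: -(x - 1) = 10.
Step 4. [-(x - 1) = 10] flip signs both sides. So neg: x - 1 = -10.
Step 5. [x - 1 = -10] -1 is outermost — add 1 both sides ⇒ sub: x = -9.

Answer: x ∈ {-9}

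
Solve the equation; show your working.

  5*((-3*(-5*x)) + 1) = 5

Step 1. [5*((-3*(-5*x)) + 1) = 5] leading coefficient 5: divide by 5. So div: (-3*(-5*x)) + 1 = 1.
Step 2. [(-3*(-5*x)) + 1 = 1] +1 is outermost — subtract 1 both sides ⇒ sub: -3*(-5*x) = 0.
Step 3. [-3*(-5*x) = 0] -3 out front; divide by -3 ⇒ div: -5*x = 0.
Step 4. [-5*x = 0] leading coefficient -5: divide by -5, so div: x = 0.

Answer: x ∈ {0}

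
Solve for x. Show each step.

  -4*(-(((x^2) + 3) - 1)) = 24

Step 1. [-4*(-(((x^2) + 3) - 1)) = 24] -4·(inner) — divide through by -4. So div: -(((x^2) + 3) - 1) = -6.
Step 2. [-(((x^2) + 3) - 1) = -6] flip signs both sides ⇒ neg: ((x^2) + 3) - 1 = 6.
Step 3. [((x^2) + 3) - 1 = 6] -1 is outermost — add 1 both sides ⇒ sub: (x^2) + 3 = 7.
Step 4. [(x^2) + 3 = 7] +3 is outermost — subtract 3 both sides ⇒ sub: x^2 = 4.
Step 5. [x^2 = 4] √ both sides: 4 ≥ 0 gives two branches ⇒ sqrt: x = 2 or -2.

Answer: x ∈ {-2, 2}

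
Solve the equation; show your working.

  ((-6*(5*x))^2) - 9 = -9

Step 1. [((-6*(5*x))^2) - 9 = -9] add 9: x sits inside (… - 9), so sub: (-6*(5*x))^2 = 0.
Step 2. [(-6*(5*x))^2 = 0] LHS squared, RHS 0 ≥ 0: apply √ (±), so sqrt: -6*(5*x) = 0.
Step 3. [-6*(5*x) = 0] -6·(inner) — divide through by -6. So div: 5*x = 0.
Step 4. [5*x = 0] 5·(inner) — divide through by 5 ⇒ div: x = 0.

Answer: x ∈ {0}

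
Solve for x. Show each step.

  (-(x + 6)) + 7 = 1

Step 1. [(-(x + 6)) + 7 = 1] peel the +7: subtract 7 from each side, so sub: -(x + 6) = -6.
Step 2. [-(x + 6) = -6] leading − — multiply by −1, so neg: x + 6 = 6.
Step 3. [x + 6 = 6] subtract 6: x sits inside (… + 6). So sub: x = 0.

Answer: x ∈ {0}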